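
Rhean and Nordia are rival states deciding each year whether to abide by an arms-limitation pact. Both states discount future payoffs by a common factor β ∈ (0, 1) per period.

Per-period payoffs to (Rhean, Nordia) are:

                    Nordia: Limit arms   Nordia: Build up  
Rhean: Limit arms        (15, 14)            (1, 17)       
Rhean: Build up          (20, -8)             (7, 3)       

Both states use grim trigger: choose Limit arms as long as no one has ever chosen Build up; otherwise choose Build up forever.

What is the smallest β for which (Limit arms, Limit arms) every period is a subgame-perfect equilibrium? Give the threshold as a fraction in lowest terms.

5/13

For Rhean: deviation gain 20−15 = 5, per-period punishment loss 15−7 = 8. IC gives β ≥ 5/13.
For Nordia: gain 3, loss 11 per period, so β ≥ 3/14.
The tighter constraint is Rhean's, so cooperation needs β ≥ 5/13.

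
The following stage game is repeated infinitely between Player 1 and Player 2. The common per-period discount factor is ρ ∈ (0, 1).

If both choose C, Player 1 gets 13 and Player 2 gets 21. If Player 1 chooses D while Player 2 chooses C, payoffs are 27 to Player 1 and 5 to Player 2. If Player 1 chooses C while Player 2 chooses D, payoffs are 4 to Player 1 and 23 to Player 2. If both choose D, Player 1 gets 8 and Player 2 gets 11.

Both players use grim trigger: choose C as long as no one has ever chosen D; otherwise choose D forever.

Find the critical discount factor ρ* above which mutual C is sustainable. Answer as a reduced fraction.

Player 1: cooperation gives 13 each period; deviation gives 27 once then 8 forever.
  13/(1−ρ) ≥ 27 + 8ρ/(1−ρ) ⇒ ρ ≥ 14/19.
Player 2: cooperation gives 21 each period; deviation gives 23 once then 11 forever.
  ρ ≥ 2/12 = 1/6.
Both must hold, so the binding constraint is Player 1's: ρ ≥ 14/19.

14/19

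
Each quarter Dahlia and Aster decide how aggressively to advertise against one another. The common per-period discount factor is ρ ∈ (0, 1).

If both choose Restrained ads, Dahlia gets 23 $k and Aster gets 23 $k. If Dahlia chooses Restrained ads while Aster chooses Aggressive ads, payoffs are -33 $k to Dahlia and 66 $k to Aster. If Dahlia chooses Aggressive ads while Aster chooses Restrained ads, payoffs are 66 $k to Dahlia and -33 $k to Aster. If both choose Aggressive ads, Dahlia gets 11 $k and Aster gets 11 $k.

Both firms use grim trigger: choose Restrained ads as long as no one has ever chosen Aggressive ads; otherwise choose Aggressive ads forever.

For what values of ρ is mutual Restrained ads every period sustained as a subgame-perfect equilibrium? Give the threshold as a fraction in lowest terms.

One-period gain from deviating is 66 − 23 = 43. The loss is 23 − 11 = 12 in every subsequent period, with present value 12·ρ/(1−ρ).
Deviation is unprofitable when 12·ρ/(1−ρ) ≥ 43, i.e. ρ/(1−ρ) ≥ 43/12.
Equivalently ρ ≥ 43/(43+12) = 43/55.

43/55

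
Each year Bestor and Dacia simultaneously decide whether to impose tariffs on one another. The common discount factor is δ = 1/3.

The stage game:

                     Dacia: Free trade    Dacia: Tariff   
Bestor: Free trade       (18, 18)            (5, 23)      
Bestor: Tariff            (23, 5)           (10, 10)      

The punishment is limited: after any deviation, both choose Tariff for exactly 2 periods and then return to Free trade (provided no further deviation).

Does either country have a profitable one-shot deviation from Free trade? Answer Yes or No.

IC: δ+…+δ^2 ≥ (23−18)/(18−10) = 5/8.
At δ = 1/3: partial sum = 0.4444 < 0.6250. Cooperation not sustainable.

Yes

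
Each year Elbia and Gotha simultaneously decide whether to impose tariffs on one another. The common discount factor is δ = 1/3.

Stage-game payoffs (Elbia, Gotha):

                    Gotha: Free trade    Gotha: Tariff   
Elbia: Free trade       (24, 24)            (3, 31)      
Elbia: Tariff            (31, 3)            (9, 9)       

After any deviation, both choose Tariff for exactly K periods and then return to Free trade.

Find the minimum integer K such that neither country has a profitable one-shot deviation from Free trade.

No profitable deviation requires (24−9)(δ+…+δ^K) ≥ 31−24, i.e. δ+…+δ^K ≥ 7/15 ≈ 0.4667.
With δ = 1/3, the partial sums are K=1: 0.3333, K=2: 0.4444, K=3: 0.4815.
K = 3 is the first length at which the sum reaches 0.4667.

3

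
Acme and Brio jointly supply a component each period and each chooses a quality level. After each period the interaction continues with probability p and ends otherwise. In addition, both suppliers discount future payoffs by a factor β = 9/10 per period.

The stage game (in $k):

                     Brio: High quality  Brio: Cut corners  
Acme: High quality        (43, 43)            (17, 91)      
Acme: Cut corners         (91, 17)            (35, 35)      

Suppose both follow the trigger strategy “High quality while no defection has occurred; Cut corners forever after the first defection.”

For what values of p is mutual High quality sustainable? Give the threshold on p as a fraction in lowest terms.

20/21

With continuation probability p and discount β, the effective per-period discount factor is βp.
Grim-trigger IC: βp ≥ (91−43)/(91−35) = 6/7.
So p ≥ (6/7)/(9/10) = 20/21.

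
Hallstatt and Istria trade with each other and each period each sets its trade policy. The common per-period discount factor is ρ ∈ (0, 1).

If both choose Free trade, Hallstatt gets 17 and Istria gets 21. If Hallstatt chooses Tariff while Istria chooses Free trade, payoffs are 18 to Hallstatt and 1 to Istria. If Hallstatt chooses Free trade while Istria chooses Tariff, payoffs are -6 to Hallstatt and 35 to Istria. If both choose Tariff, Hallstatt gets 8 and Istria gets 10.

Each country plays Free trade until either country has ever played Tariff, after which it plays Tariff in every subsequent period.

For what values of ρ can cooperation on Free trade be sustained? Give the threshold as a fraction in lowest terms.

14/25

For Hallstatt: deviation gain 18−17 = 1, per-period punishment loss 17−8 = 9. IC gives ρ ≥ 1/10.
For Istria: gain 14, loss 11 per period, so ρ ≥ 14/25.
The tighter constraint is Istria's, so cooperation needs ρ ≥ 14/25.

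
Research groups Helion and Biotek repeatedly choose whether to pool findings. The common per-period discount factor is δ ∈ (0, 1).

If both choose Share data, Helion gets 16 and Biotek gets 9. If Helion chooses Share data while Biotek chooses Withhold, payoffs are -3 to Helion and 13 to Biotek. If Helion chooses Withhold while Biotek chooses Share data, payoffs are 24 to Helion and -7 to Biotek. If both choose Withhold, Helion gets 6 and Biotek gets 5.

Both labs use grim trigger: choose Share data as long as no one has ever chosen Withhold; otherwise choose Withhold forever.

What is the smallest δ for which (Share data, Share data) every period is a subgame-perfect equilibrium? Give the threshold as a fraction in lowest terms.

1/2

For Helion: deviation gain 24−16 = 8, per-period punishment loss 16−6 = 10. IC gives δ ≥ 8/18 = 4/9.
For Biotek: gain 4, loss 4 per period, so δ ≥ 4/8 = 1/2.
The tighter constraint is Biotek's, so cooperation needs δ ≥ 1/2.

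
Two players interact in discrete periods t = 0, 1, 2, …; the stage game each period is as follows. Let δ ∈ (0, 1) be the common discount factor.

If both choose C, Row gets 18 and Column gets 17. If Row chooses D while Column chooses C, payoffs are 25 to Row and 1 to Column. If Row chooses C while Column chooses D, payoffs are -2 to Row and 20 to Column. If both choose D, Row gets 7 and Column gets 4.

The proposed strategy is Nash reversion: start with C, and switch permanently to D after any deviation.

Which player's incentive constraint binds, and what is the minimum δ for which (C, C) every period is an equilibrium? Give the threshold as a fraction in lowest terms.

For Row: deviation gain 25−18 = 7, per-period punishment loss 18−7 = 11. IC gives δ ≥ 7/18.
For Column: gain 3, loss 13 per period, so δ ≥ 3/16.
The tighter constraint is Row's, so cooperation needs δ ≥ 7/18.

Row; δ ≥ 7/18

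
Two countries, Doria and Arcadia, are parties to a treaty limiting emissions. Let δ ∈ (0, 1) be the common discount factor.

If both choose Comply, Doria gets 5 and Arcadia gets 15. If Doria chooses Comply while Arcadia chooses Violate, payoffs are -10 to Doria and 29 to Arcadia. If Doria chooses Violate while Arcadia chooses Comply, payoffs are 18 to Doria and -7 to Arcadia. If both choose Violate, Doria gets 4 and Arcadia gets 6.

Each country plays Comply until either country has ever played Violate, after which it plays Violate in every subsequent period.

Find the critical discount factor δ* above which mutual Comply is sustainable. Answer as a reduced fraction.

For Doria: deviation gain 18−5 = 13, per-period punishment loss 5−4 = 1. IC gives δ ≥ 13/14.
For Arcadia: gain 14, loss 9 per period, so δ ≥ 14/23.
The tighter constraint is Doria's, so cooperation needs δ ≥ 13/14.

13/14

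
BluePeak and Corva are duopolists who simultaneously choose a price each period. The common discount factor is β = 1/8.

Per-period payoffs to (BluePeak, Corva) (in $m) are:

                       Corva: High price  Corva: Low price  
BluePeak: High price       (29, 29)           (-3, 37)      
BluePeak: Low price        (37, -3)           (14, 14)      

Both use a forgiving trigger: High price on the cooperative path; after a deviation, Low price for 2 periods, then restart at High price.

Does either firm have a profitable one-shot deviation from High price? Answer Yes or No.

IC: β+…+β^2 ≥ (37−29)/(29−14) = 8/15.
At β = 1/8: partial sum = 0.1406 < 0.5333. Cooperation not sustainable.

Yes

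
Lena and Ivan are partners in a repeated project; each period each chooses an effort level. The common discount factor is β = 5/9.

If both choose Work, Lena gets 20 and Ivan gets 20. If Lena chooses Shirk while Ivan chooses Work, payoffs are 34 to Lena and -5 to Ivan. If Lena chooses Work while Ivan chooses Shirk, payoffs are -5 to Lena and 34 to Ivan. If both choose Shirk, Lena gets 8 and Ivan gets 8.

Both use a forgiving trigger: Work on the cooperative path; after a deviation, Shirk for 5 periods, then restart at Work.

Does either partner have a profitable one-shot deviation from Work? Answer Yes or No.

No

IC: β+…+β^5 ≥ (34−20)/(20−8) = 7/6.
At β = 5/9: partial sum = 1.1838 ≥ 1.1667. Cooperation sustainable.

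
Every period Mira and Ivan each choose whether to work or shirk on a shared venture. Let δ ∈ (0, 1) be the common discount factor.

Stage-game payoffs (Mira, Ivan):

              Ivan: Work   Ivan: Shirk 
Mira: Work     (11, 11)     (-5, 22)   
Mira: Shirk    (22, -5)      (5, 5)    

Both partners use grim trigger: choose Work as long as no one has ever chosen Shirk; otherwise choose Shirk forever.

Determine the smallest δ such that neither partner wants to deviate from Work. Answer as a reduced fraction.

Under grim trigger the critical discount factor is (T−C)/(T−P) with T = 22, C = 11, P = 5.
δ* = (22−11)/(22−5) = 11/17.

11/17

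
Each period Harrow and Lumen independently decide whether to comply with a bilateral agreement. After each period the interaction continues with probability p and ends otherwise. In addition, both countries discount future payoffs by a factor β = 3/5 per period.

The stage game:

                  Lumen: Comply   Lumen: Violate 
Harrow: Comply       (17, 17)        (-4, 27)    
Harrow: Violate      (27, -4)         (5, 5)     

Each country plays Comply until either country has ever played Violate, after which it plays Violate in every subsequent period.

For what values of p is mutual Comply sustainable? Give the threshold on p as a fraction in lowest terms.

25/33

With continuation probability p and discount β, the effective per-period discount factor is βp.
Grim-trigger IC: βp ≥ (27−17)/(27−5) = 5/11.
So p ≥ (5/11)/(3/5) = 25/33.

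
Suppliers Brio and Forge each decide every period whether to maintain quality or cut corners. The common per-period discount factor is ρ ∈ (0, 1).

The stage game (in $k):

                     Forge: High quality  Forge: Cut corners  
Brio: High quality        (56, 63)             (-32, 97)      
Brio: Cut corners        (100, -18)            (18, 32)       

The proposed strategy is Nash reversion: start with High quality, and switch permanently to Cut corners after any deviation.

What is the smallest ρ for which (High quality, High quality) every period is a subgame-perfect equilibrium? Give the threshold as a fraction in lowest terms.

Brio: cooperation gives 56 each period; deviation gives 100 once then 18 forever.
  56/(1−ρ) ≥ 100 + 18ρ/(1−ρ) ⇒ ρ ≥ 44/82 = 22/41.
Forge: cooperation gives 63 each period; deviation gives 97 once then 32 forever.
  ρ ≥ 34/65.
Both must hold, so the binding constraint is Brio's: ρ ≥ 22/41.

22/41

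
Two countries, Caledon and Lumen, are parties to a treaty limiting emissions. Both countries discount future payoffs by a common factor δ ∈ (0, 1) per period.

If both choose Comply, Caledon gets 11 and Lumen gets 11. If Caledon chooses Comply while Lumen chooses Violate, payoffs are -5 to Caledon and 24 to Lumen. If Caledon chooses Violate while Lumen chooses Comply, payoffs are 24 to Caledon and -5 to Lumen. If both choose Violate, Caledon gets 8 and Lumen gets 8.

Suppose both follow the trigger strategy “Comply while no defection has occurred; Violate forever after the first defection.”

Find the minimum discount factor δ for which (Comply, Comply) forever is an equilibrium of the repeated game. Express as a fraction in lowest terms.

13/16

One-period gain from deviating is 24 − 11 = 13. The loss is 11 − 8 = 3 in every subsequent period, with present value 3·δ/(1−δ).
Deviation is unprofitable when 3·δ/(1−δ) ≥ 13, i.e. δ/(1−δ) ≥ 13/3.
Equivalently δ ≥ 13/(13+3) = 13/16.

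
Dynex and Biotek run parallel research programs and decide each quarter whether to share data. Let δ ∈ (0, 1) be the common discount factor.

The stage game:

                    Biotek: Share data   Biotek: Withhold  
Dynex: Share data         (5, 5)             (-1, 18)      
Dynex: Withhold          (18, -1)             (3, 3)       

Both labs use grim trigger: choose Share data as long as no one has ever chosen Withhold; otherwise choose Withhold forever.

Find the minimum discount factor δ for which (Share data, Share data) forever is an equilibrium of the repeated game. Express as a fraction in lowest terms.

Cooperation forever yields 5 each period: 5/(1−δ).
Deviating yields 18 once, then 3 forever: 18 + 3δ/(1−δ).
No profitable deviation requires 5/(1−δ) ≥ 18 + 3δ/(1−δ).
Multiplying by (1−δ): 5 ≥ 18(1−δ) + 3δ = 18 − 15δ.
So 15δ ≥ 13, i.e. δ ≥ 13/15.

13/15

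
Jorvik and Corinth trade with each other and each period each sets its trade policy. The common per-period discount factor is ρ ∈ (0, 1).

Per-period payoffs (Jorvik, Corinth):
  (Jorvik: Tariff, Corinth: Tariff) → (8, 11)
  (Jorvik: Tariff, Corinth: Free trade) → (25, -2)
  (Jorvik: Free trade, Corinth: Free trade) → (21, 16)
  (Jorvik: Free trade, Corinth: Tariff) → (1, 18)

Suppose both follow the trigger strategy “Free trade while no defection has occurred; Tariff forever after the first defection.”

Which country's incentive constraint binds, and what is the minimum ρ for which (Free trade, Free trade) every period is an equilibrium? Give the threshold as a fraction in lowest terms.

Jorvik's threshold: (25−21)/(25−8) = 4/17.
Corinth's threshold: (18−16)/(18−11) = 2/7.
4/17 < 2/7, so Corinth binds and ρ* = 2/7.

Corinth; ρ ≥ 2/7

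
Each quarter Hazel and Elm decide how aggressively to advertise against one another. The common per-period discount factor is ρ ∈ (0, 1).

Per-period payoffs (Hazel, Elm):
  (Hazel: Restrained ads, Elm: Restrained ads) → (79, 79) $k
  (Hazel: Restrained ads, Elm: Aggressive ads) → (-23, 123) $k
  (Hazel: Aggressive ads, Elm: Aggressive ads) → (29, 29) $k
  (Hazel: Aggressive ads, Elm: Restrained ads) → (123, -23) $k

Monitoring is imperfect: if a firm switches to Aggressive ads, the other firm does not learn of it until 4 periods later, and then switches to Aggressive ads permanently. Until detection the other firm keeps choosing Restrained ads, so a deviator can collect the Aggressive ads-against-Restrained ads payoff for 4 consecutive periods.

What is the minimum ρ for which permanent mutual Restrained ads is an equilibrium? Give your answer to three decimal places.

A deviator earns 123 for 4 periods, then 29 forever; cooperating earns 79 forever. Multiplying the IC by (1−ρ):
79 ≥ 123(1−ρ^4) + 29ρ^4, so 94·ρ^4 ≥ 44 and ρ^4 ≥ 22/47.
ρ ≥ (22/47)^(1/4) ≈ 0.827.

0.827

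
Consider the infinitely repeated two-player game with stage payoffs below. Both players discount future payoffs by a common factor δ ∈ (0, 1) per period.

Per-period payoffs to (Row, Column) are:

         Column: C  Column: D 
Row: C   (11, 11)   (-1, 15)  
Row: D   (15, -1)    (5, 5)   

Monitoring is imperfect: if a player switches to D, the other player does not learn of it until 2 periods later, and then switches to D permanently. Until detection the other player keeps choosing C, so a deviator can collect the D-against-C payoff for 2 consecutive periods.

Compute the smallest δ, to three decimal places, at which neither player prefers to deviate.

A deviator earns 15 for 2 periods, then 5 forever; cooperating earns 11 forever. Multiplying the IC by (1−δ):
11 ≥ 15(1−δ^2) + 5δ^2, so 10·δ^2 ≥ 4 and δ^2 ≥ 2/5.
δ ≥ (2/5)^(1/2) ≈ 0.632.

0.632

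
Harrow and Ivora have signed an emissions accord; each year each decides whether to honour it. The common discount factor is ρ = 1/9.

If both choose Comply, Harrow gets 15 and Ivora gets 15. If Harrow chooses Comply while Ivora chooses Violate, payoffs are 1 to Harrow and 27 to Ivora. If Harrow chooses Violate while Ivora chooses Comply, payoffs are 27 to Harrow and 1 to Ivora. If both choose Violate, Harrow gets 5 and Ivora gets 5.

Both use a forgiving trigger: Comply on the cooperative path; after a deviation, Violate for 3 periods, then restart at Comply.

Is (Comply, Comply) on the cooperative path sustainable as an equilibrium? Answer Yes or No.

No

Comparing payoff streams over the 4 periods until play realigns: cooperate → 15(1+ρ+…+ρ^3); deviate → 27 + 5(ρ+…+ρ^3).
Cooperation is sustained iff (15−5)(ρ+…+ρ^3) ≥ 27−15.
ρ+…+ρ^3 = 1/9·(1−(1/9)^3)/(1−1/9) = 0.1248, and (27−15)/(15−5) = 1.2000.
0.1248 < 1.2000, so cooperation is not sustainable.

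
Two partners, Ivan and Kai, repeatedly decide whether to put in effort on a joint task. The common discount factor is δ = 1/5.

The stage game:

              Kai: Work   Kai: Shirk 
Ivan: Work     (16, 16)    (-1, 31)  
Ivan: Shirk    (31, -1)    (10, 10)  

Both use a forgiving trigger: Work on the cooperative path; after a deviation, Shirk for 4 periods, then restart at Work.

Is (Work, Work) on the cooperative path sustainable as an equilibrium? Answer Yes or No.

A one-shot deviation gives 31 now, then 10 for 4 periods, then back to 16.
Gain from deviating: (31−16) today; loss: (16−10) in each of the next 4 periods.
No-deviation condition: (16−10)(δ+…+δ^4) ≥ 31−16, i.e. δ+…+δ^4 ≥ 5/2.
At δ = 1/5: δ+…+δ^4 = 0.2496 < 2.5000.
So cooperation is not sustainable.

No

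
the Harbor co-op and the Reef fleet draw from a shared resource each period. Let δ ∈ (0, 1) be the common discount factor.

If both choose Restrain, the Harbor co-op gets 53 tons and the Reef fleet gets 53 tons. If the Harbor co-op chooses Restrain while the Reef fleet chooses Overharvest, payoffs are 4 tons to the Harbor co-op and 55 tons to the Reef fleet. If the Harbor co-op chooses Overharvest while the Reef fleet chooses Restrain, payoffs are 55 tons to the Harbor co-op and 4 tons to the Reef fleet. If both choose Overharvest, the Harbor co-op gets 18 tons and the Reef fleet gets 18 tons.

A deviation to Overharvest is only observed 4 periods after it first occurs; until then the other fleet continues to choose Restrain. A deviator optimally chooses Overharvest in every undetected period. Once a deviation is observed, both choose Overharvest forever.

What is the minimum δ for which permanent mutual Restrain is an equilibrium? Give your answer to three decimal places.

The best deviation is to choose Overharvest for all 4 undetected periods, earning 55 each, then 18 forever once detected.
Deviation value: 55(1−δ^4)/(1−δ) + 18δ^4/(1−δ); cooperation value: 53/(1−δ).
IC: 53 ≥ 55(1−δ^4) + 18δ^4 = 55 − 37δ^4.
So δ^4 ≥ 2/37, giving δ ≥ (2/37)^(1/4) ≈ 0.482.

0.482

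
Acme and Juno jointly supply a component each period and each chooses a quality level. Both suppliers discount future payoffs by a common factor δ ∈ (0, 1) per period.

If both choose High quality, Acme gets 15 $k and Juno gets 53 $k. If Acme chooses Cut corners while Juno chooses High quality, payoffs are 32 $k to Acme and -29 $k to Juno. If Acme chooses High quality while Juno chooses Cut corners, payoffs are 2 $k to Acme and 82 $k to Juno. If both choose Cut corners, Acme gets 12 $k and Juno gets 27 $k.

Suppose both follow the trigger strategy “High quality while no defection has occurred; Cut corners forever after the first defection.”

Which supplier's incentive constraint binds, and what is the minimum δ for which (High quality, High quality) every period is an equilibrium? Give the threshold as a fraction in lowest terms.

Acme; δ ≥ 17/20

Acme's threshold: (32−15)/(32−12) = 17/20.
Juno's threshold: (82−53)/(82−27) = 29/55.
17/20 > 29/55, so Acme binds and δ* = 17/20.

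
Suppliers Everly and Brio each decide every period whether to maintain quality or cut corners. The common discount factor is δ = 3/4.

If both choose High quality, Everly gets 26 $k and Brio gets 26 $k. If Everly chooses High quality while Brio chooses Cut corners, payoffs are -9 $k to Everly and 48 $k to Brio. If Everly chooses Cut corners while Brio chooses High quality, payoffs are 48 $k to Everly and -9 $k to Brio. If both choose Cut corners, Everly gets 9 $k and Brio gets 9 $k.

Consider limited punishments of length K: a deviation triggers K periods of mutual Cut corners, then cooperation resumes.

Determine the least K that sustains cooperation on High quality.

No profitable deviation requires (26−9)(δ+…+δ^K) ≥ 48−26, i.e. δ+…+δ^K ≥ 22/17 ≈ 1.2941.
With δ = 3/4, the partial sums are K=1: 0.7500, K=2: 1.3125.
K = 2 is the first length at which the sum reaches 1.2941.

2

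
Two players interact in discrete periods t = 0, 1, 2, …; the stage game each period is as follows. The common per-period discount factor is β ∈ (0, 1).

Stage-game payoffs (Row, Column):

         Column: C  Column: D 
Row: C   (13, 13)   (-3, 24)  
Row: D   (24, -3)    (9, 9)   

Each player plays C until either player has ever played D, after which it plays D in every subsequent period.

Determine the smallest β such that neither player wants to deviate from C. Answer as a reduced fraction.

11/15

13/(1−β) ≥ 24 + 9β/(1−β)
13 ≥ 24 − 15β
β ≥ 11/15.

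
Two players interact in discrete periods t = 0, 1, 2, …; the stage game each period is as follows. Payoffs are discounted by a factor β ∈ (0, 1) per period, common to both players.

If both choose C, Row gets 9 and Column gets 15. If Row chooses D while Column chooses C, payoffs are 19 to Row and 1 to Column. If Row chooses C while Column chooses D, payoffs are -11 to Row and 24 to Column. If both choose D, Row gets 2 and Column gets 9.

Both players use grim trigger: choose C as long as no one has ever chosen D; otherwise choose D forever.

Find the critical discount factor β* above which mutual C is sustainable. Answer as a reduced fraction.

For Row: deviation gain 19−9 = 10, per-period punishment loss 9−2 = 7. IC gives β ≥ 10/17.
For Column: gain 9, loss 6 per period, so β ≥ 9/15 = 3/5.
The tighter constraint is Column's, so cooperation needs β ≥ 3/5.

3/5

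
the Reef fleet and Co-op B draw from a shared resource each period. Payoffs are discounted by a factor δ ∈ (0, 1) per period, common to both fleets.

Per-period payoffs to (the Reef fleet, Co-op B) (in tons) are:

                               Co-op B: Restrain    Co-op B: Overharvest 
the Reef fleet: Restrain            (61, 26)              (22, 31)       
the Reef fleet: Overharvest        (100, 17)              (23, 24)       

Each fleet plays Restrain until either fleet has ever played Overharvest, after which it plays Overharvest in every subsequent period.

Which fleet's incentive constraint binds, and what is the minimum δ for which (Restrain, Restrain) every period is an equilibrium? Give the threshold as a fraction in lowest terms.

the Reef fleet's threshold: (100−61)/(100−23) = 39/77.
Co-op B's threshold: (31−26)/(31−24) = 5/7.
39/77 < 5/7, so Co-op B binds and δ* = 5/7.

Co-op B; δ ≥ 5/7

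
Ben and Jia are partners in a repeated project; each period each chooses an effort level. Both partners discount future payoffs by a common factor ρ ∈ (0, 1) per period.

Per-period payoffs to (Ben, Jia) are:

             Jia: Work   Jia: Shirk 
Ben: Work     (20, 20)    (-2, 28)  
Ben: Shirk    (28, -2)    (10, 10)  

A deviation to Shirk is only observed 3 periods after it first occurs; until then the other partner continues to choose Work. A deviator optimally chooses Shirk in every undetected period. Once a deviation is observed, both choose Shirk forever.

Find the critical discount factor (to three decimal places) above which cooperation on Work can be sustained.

0.763

The best deviation is to choose Shirk for all 3 undetected periods, earning 28 each, then 10 forever once detected.
Deviation value: 28(1−ρ^3)/(1−ρ) + 10ρ^3/(1−ρ); cooperation value: 20/(1−ρ).
IC: 20 ≥ 28(1−ρ^3) + 10ρ^3 = 28 − 18ρ^3.
So ρ^3 ≥ 8/18 = 4/9, giving ρ ≥ (4/9)^(1/3) ≈ 0.763.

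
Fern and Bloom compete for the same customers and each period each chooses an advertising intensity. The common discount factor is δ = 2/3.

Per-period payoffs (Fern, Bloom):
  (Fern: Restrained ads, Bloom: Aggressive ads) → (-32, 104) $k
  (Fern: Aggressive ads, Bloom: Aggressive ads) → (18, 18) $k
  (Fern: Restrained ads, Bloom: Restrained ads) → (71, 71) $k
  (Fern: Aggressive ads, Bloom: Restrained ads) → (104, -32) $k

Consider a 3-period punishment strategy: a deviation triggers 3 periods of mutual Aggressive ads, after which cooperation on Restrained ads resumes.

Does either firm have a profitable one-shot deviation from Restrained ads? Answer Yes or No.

IC: δ+…+δ^3 ≥ (104−71)/(71−18) = 33/53.
At δ = 2/3: partial sum = 1.4074 ≥ 0.6226. Cooperation sustainable.

No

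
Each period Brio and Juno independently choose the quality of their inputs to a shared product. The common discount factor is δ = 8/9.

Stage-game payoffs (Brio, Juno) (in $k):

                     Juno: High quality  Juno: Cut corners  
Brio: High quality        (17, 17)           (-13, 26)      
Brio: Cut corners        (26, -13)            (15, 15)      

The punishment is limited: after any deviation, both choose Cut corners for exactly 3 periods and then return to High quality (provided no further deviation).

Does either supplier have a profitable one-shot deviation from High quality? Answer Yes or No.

A one-shot deviation gives 26 now, then 15 for 3 periods, then back to 17.
Gain from deviating: (26−17) today; loss: (17−15) in each of the next 3 periods.
No-deviation condition: (17−15)(δ+…+δ^3) ≥ 26−17, i.e. δ+…+δ^3 ≥ 9/2.
At δ = 8/9: δ+…+δ^3 = 2.3813 < 4.5000.
So cooperation is not sustainable.

Yes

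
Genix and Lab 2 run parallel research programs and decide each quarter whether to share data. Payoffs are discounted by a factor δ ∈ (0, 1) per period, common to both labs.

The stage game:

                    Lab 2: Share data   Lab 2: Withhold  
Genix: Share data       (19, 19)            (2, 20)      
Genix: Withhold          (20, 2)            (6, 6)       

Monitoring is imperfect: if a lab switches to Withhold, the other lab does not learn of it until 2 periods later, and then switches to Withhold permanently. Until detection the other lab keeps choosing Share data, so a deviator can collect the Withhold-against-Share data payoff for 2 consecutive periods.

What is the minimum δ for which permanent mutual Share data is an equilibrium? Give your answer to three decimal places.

0.267

Deviating for the 2 undetected periods gains 20−19 = 1 per period over cooperation, then loses 19−6 = 13 per period forever once punishment starts.
Gain: 1(1 + δ + … + δ^1); loss: 13·δ^2/(1−δ).
No profitable deviation ⇔ 1(1−δ^2) ≤ 13·δ^2, i.e. δ^2 ≥ 1/(1+13) = 1/14.
Hence δ ≥ (1/14)^(1/2) ≈ 0.267.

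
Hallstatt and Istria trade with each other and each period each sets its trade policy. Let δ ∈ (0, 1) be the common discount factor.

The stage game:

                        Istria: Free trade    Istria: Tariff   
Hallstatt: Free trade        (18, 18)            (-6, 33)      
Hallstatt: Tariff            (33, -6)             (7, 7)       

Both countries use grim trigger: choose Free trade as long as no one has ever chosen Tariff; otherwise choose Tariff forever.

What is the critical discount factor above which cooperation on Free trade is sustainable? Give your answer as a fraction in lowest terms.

15/26

Under grim trigger the critical discount factor is (T−C)/(T−P) with T = 33, C = 18, P = 7.
δ* = (33−18)/(33−7) = 15/26.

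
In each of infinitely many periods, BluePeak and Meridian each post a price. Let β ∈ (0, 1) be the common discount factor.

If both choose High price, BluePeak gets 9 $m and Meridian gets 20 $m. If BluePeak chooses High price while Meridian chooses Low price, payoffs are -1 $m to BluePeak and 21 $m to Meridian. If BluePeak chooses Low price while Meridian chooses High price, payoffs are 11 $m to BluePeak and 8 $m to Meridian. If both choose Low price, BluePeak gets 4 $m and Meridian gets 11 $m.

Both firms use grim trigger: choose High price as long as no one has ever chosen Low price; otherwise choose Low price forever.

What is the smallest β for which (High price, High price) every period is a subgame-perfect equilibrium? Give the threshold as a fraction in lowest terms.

2/7

BluePeak's threshold: (11−9)/(11−4) = 2/7.
Meridian's threshold: (21−20)/(21−11) = 1/10.
2/7 > 1/10, so BluePeak binds and β* = 2/7.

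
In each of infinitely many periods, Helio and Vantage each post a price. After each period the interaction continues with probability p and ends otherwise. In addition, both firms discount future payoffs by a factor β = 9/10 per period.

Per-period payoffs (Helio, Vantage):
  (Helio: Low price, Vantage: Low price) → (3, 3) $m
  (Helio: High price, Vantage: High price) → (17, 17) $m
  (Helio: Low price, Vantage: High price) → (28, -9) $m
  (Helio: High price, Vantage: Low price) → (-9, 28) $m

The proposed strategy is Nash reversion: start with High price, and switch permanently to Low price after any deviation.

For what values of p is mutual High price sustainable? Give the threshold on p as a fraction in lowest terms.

22/45

Expected continuation weight on next period's payoff is β·p = 9/10·p, which plays the role of the discount factor.
Cooperation requires 9/10·p ≥ (28−17)/(28−3) = 11/25, hence p ≥ 22/45.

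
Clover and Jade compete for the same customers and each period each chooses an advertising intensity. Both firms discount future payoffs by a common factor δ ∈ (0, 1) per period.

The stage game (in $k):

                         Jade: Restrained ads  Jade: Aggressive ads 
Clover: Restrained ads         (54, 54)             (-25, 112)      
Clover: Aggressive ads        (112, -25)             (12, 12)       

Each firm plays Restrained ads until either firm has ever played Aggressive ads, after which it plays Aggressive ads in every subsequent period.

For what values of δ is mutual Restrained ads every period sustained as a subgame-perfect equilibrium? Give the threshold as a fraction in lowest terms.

One-period gain from deviating is 112 − 54 = 58. The loss is 54 − 12 = 42 in every subsequent period, with present value 42·δ/(1−δ).
Deviation is unprofitable when 42·δ/(1−δ) ≥ 58, i.e. δ/(1−δ) ≥ 29/21.
Equivalently δ ≥ 58/(58+42) = 29/50.

29/50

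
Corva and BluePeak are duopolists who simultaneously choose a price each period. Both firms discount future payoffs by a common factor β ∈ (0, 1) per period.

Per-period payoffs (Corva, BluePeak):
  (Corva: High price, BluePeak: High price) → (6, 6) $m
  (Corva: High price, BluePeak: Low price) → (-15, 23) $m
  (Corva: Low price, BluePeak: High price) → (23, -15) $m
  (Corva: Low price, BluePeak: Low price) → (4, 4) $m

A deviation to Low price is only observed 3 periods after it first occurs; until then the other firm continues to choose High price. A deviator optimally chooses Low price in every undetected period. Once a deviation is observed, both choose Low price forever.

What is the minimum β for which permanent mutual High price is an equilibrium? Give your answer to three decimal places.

Deviating for the 3 undetected periods gains 23−6 = 17 per period over cooperation, then loses 6−4 = 2 per period forever once punishment starts.
Gain: 17(1 + β + … + β^2); loss: 2·β^3/(1−β).
No profitable deviation ⇔ 17(1−β^3) ≤ 2·β^3, i.e. β^3 ≥ 17/(17+2) = 17/19.
Hence β ≥ (17/19)^(1/3) ≈ 0.964.

0.964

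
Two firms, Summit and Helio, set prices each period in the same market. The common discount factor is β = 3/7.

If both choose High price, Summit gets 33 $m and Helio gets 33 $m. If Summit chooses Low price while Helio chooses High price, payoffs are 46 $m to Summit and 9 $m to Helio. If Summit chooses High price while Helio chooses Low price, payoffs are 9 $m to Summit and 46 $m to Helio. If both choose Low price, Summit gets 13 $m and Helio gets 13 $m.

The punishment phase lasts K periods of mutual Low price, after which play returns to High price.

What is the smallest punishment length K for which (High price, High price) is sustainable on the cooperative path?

3

Need Σ_{k=1}^{K} β^k ≥ (46−33)/(33−13) = 0.6500 at β = 3/7.
At K = 2 the sum is 0.6122 < 0.6500; at K = 3 it is 0.6910 ≥ 0.6500.
So the minimum punishment length is K = 3.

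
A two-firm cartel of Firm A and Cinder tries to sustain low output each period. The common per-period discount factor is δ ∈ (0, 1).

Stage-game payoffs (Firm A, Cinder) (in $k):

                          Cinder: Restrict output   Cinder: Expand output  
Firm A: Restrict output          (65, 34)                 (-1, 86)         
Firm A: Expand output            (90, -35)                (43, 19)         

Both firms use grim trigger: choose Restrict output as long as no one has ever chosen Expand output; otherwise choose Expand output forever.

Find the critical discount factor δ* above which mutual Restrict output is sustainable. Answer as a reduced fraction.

52/67

Firm A: cooperation gives 65 each period; deviation gives 90 once then 43 forever.
  65/(1−δ) ≥ 90 + 43δ/(1−δ) ⇒ δ ≥ 25/47.
Cinder: cooperation gives 34 each period; deviation gives 86 once then 19 forever.
  δ ≥ 52/67.
Both must hold, so the binding constraint is Cinder's: δ ≥ 52/67.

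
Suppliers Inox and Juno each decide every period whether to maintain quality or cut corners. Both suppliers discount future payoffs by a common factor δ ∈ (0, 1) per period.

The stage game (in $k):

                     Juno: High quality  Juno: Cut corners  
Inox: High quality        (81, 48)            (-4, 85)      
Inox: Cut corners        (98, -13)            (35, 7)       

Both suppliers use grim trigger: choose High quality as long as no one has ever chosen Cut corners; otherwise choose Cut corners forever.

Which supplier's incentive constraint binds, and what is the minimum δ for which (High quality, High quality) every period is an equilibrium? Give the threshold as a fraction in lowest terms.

For Inox: deviation gain 98−81 = 17, per-period punishment loss 81−35 = 46. IC gives δ ≥ 17/63.
For Juno: gain 37, loss 41 per period, so δ ≥ 37/78.
The tighter constraint is Juno's, so cooperation needs δ ≥ 37/78.

Juno; δ ≥ 37/78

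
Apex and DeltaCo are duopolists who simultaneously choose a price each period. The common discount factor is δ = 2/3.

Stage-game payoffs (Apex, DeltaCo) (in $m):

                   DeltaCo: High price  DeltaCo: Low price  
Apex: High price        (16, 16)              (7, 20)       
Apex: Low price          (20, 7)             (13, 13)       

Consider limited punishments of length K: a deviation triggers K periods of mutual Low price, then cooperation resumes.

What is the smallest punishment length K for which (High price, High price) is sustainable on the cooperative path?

Need Σ_{k=1}^{K} δ^k ≥ (20−16)/(16−13) = 1.3333 at δ = 2/3.
At K = 2 the sum is 1.1111 < 1.3333; at K = 3 it is 1.4074 ≥ 1.3333.
So the minimum punishment length is K = 3.

3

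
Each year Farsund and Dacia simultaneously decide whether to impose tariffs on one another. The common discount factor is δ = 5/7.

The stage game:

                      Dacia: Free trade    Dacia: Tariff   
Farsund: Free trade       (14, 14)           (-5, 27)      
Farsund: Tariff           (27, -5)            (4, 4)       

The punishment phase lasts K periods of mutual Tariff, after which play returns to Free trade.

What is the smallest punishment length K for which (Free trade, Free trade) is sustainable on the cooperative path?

IC: δ(1−δ^K)/(1−δ) ≥ (27−14)/(14−4) = 13/10.
With δ = 5/7: need 1 − δ^K ≥ 13/10·(1−5/7)/(5/7), i.e. δ^K ≤ 0.4800.
Since (5/7)^2 = 0.5102 and (5/7)^3 = 0.3644, the smallest such K is 3.

3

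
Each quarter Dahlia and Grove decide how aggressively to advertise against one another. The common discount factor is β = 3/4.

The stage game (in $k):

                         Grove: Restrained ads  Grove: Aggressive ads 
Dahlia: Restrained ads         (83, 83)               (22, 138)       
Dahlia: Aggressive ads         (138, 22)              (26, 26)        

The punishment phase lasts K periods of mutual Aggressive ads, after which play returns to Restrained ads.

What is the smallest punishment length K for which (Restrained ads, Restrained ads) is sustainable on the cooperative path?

IC: β(1−β^K)/(1−β) ≥ (138−83)/(83−26) = 55/57.
With β = 3/4: need 1 − β^K ≥ 55/57·(1−3/4)/(3/4), i.e. β^K ≤ 0.6784.
Since (3/4)^1 = 0.7500 and (3/4)^2 = 0.5625, the smallest such K is 2.

2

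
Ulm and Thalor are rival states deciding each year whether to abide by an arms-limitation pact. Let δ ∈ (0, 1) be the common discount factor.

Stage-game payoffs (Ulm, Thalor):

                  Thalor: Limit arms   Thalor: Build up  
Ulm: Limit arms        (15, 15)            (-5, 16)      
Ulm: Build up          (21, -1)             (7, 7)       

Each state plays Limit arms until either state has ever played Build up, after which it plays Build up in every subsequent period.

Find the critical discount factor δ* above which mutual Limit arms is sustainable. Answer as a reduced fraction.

3/7

Ulm: cooperation gives 15 each period; deviation gives 21 once then 7 forever.
  15/(1−δ) ≥ 21 + 7δ/(1−δ) ⇒ δ ≥ 6/14 = 3/7.
Thalor: cooperation gives 15 each period; deviation gives 16 once then 7 forever.
  δ ≥ 1/9.
Both must hold, so the binding constraint is Ulm's: δ ≥ 3/7.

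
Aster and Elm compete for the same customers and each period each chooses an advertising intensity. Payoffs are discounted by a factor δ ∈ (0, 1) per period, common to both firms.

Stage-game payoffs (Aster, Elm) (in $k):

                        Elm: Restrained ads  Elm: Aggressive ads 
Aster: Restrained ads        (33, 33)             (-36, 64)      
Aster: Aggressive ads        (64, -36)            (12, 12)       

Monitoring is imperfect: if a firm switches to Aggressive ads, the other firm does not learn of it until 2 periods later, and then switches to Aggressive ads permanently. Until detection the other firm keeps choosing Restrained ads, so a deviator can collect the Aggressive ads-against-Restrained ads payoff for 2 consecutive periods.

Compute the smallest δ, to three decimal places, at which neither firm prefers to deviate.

A deviator earns 64 for 2 periods, then 12 forever; cooperating earns 33 forever. Multiplying the IC by (1−δ):
33 ≥ 64(1−δ^2) + 12δ^2, so 52·δ^2 ≥ 31 and δ^2 ≥ 31/52.
δ ≥ (31/52)^(1/2) ≈ 0.772.

0.772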